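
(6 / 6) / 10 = 1 / 10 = 0.10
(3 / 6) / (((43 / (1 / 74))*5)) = 0.00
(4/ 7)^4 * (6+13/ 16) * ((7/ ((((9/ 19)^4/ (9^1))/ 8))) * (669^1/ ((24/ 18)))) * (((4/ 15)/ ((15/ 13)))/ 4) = 1317768419552/ 6251175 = 210803.32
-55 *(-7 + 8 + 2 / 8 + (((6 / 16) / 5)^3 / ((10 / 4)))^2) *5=-352000008019 / 1024000000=-343.75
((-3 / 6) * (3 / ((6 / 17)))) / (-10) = 17 / 40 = 0.42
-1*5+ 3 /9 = -14 /3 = -4.67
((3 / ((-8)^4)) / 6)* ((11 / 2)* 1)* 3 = 33 / 16384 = 0.00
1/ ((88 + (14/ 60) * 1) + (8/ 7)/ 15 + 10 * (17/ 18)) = 126/ 12317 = 0.01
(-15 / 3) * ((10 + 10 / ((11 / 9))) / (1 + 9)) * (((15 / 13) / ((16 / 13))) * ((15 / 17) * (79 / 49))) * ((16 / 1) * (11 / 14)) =-888750 / 5831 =-152.42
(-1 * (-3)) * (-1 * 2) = -6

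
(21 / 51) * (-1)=-7 / 17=-0.41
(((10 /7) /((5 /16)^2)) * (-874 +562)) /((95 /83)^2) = -1100476416 /315875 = -3483.90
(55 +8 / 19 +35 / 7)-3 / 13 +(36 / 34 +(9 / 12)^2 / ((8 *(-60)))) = 658381003 / 10749440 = 61.25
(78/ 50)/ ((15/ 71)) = 923/ 125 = 7.38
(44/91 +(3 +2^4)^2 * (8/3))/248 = 65735/16926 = 3.88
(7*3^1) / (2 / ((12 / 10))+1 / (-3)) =63 / 4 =15.75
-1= -1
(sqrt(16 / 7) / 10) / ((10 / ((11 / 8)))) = 11*sqrt(7) / 1400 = 0.02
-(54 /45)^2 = -36 /25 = -1.44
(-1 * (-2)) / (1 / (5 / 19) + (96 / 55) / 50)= 0.52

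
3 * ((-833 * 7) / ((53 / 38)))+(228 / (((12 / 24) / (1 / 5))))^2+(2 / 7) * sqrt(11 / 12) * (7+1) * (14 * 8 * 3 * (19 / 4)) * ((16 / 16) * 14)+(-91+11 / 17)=-97196814 / 22525+8512 * sqrt(33)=44582.65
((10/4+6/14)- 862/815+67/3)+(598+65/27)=192424109/308070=624.61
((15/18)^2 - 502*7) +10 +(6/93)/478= -934415635/266724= -3503.31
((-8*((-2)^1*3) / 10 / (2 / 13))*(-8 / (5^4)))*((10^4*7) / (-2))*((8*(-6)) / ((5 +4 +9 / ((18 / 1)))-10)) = 6709248 / 5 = 1341849.60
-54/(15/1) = -18/5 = -3.60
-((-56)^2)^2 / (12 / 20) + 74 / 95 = -16390825.89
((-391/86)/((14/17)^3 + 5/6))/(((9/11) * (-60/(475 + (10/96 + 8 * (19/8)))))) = 501159491921/15243094080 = 32.88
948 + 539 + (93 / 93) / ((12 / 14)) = 8929 / 6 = 1488.17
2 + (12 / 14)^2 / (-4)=1.82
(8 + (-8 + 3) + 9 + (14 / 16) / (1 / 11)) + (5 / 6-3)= 467 / 24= 19.46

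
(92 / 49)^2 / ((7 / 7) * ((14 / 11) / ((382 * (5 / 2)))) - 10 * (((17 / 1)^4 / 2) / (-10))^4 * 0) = 44457160 / 16807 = 2645.16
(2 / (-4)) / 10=-1 / 20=-0.05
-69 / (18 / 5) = -115 / 6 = -19.17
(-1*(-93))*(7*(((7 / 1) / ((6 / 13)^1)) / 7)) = 2821 / 2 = 1410.50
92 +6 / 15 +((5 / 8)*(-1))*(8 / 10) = 919 / 10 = 91.90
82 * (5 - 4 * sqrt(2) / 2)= 410 - 164 * sqrt(2)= 178.07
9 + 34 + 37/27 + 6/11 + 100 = 43040/297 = 144.92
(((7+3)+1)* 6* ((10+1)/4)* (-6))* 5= -5445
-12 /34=-6 /17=-0.35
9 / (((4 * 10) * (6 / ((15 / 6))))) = 3 / 32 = 0.09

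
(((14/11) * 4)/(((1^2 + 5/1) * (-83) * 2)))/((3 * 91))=-0.00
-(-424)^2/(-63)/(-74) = -89888/2331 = -38.56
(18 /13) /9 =2 /13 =0.15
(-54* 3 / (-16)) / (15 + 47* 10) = 81 / 3880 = 0.02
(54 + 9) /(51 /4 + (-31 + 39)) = 252 /83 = 3.04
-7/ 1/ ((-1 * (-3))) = -7/ 3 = -2.33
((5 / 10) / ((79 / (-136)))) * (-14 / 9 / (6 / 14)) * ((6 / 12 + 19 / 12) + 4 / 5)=288218 / 31995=9.01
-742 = -742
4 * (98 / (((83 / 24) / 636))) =5983488 / 83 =72090.22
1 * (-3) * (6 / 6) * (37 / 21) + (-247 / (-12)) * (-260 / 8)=-113273 / 168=-674.24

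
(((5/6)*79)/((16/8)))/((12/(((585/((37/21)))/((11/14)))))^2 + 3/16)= 174.80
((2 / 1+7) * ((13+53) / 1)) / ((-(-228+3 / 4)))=264 / 101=2.61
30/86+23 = 1004/43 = 23.35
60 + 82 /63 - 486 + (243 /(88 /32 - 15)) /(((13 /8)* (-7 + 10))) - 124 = -3169016 /5733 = -552.77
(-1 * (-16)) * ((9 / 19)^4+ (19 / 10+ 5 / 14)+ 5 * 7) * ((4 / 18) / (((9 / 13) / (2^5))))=2265279331328 / 369460035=6131.32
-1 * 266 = -266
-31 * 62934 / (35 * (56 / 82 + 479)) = -79989114 / 688345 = -116.20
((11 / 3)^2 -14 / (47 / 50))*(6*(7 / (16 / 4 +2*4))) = -4291 / 846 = -5.07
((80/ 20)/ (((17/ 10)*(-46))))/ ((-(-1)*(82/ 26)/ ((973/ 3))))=-252980/ 48093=-5.26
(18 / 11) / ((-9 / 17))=-34 / 11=-3.09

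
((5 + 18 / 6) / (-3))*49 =-130.67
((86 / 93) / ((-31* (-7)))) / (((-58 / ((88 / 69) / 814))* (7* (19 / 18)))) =-344 / 22080079189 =-0.00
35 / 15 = 2.33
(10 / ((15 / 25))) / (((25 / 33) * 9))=22 / 9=2.44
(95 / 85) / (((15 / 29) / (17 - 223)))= -113506 / 255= -445.12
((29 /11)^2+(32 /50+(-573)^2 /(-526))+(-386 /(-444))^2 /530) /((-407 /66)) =2562724625515793 /25629693662100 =99.99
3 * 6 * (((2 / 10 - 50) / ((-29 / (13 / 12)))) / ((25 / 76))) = 369018 / 3625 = 101.80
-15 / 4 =-3.75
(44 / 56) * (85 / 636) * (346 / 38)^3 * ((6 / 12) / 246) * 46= 111346804085 / 15023843856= 7.41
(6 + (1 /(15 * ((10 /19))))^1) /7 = 919 /1050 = 0.88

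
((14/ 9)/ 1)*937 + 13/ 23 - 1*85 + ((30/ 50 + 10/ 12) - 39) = 2764597/ 2070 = 1335.55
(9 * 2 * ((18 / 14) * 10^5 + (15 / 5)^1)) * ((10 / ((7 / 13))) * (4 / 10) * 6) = 5054517936 / 49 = 103153427.27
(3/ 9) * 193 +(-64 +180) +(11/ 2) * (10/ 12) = 2219/ 12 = 184.92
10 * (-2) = -20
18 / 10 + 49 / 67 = 848 / 335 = 2.53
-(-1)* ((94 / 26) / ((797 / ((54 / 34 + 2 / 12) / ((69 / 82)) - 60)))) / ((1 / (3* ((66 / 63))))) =-16210018 / 19632501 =-0.83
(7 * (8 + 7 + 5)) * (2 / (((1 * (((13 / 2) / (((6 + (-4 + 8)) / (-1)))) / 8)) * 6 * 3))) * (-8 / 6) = 89600 / 351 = 255.27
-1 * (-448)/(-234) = -224/117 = -1.91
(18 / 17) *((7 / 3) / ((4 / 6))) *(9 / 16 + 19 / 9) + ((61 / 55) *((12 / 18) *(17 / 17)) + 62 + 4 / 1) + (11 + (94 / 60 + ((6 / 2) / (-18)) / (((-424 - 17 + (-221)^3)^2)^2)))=6794771484722305411369368986650127 / 76162487374117352887014606425760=89.21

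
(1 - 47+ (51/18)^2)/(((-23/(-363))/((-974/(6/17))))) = 1369404553/828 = 1653870.23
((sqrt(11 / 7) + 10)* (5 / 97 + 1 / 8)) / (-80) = -137 / 6208 - 137* sqrt(77) / 434560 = -0.02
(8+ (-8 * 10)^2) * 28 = 179424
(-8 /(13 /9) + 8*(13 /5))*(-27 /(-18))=22.89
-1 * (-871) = 871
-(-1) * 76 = 76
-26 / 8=-3.25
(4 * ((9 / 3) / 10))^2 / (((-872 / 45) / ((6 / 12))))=-81 / 2180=-0.04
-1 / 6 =-0.17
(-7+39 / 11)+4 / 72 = -673 / 198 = -3.40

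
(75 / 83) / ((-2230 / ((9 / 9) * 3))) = -45 / 37018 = -0.00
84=84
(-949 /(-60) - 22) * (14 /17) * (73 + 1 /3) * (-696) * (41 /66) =24702664 /153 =161455.32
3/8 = 0.38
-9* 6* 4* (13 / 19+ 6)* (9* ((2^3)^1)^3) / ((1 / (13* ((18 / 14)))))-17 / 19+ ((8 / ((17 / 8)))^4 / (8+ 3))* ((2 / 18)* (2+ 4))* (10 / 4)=-40762922600349463 / 366573669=-111199810.70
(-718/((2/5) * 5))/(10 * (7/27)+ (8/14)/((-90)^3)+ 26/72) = -915988500/7536373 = -121.54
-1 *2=-2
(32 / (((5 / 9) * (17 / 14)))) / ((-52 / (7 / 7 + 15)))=-16128 / 1105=-14.60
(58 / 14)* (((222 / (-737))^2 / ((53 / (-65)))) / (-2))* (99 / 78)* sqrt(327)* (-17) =-91113795* sqrt(327) / 18319609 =-89.94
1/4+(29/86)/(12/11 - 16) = 3207/14104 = 0.23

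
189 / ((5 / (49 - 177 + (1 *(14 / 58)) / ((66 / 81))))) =-3079755 / 638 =-4827.20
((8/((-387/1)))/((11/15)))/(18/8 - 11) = 32/9933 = 0.00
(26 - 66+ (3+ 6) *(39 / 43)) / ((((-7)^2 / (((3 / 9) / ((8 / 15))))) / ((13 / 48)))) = -88985 / 809088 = -0.11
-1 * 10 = -10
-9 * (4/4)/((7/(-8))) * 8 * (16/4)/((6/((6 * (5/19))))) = 11520/133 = 86.62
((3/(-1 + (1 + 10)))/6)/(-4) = -1/80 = -0.01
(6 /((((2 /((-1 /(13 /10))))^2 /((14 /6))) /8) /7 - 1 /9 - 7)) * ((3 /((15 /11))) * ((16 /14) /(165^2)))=-2688 /34245035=-0.00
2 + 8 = 10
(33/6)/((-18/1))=-0.31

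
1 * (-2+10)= 8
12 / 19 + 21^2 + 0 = 8391 / 19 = 441.63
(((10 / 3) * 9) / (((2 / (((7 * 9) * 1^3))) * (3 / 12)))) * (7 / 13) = 26460 / 13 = 2035.38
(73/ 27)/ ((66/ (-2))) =-0.08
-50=-50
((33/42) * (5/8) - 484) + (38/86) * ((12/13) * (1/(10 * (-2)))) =-151364019/313040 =-483.53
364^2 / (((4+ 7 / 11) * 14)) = 104104 / 51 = 2041.25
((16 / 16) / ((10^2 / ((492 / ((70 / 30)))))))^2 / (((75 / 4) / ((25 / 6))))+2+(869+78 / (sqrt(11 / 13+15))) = 39 * sqrt(2678) / 103+26704633 / 30625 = 891.58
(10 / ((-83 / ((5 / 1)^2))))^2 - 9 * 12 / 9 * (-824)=68180932 / 6889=9897.07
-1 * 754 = -754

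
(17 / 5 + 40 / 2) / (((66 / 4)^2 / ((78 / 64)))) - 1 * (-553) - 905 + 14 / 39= -66355987 / 188760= -351.54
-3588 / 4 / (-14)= 897 / 14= 64.07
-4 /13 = -0.31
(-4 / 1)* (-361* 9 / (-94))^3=-34296447249 / 207646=-165167.87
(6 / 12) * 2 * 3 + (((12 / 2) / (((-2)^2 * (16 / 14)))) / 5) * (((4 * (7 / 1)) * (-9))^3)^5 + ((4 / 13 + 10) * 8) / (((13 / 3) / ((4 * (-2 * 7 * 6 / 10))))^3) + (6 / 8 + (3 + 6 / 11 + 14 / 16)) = -86557262713074385314112518045786878972455229 / 314171000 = -275510033431075386697411700000000000.00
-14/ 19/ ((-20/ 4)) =14/ 95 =0.15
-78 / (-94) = 39 / 47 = 0.83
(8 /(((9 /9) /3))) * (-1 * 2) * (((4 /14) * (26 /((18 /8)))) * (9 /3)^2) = -9984 /7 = -1426.29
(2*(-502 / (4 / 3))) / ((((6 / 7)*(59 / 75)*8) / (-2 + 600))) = -39400725 / 472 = -83476.11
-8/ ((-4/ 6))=12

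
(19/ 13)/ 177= 19/ 2301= 0.01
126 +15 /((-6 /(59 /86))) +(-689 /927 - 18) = 16827979 /159444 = 105.54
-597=-597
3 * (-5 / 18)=-5 / 6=-0.83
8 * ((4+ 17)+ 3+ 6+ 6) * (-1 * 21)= -6048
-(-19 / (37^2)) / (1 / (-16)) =-304 / 1369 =-0.22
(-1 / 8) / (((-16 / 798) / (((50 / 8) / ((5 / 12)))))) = 5985 / 64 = 93.52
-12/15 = -4/5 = -0.80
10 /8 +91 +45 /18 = 379 /4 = 94.75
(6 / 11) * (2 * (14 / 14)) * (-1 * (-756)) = 9072 / 11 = 824.73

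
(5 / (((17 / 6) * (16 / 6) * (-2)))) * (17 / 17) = -45 / 136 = -0.33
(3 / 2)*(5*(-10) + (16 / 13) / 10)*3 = -14589 / 65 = -224.45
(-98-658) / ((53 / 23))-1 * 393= -38217 / 53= -721.08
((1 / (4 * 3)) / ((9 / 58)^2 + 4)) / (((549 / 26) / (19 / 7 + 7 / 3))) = 2317796 / 468204219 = 0.00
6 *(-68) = -408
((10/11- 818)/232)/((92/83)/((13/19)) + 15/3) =-808171/1519078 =-0.53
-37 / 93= -0.40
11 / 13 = 0.85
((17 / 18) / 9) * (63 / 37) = 119 / 666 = 0.18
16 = 16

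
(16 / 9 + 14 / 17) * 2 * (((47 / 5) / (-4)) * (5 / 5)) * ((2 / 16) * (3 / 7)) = -9353 / 14280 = -0.65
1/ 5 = 0.20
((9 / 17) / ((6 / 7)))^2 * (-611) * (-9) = 2097.80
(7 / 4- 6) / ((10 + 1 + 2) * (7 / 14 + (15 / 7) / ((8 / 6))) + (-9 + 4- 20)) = -119 / 67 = -1.78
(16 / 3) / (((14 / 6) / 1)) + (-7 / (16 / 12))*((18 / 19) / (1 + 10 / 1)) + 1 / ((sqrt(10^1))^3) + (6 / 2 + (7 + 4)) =15.87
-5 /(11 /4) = -1.82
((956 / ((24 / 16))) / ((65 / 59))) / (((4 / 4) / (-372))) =-13988192 / 65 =-215202.95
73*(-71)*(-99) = 513117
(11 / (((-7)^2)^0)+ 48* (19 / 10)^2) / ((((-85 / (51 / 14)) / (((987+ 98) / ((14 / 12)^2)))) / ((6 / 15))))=-15424236 / 6125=-2518.24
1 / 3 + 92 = 277 / 3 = 92.33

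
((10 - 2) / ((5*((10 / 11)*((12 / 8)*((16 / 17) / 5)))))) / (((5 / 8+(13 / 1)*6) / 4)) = 176 / 555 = 0.32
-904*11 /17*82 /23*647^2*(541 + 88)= -12629473716464 /23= -549107552889.74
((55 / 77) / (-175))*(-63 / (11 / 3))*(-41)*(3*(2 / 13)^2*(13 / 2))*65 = -6642 / 77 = -86.26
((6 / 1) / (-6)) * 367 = -367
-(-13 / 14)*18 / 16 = 117 / 112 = 1.04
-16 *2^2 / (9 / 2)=-128 / 9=-14.22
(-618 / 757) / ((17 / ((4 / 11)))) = -0.02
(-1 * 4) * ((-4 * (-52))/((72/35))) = -3640/9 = -404.44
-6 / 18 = -1 / 3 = -0.33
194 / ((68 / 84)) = 4074 / 17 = 239.65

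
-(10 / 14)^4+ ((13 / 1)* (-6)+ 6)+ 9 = -151888 / 2401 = -63.26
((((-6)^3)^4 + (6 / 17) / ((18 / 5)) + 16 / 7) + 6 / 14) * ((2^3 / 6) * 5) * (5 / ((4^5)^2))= 4856945593475 / 70189056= 69198.05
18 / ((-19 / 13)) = -234 / 19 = -12.32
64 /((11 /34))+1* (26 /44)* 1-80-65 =1175 /22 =53.41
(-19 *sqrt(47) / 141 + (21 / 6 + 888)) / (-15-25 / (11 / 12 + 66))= -1431749 / 24690 + 15257 *sqrt(47) / 1740645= -57.93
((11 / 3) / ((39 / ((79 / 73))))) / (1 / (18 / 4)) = 0.46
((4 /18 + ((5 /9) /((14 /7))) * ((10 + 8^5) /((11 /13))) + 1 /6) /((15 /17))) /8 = 36220999 /23760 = 1524.45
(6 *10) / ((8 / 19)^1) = 285 / 2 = 142.50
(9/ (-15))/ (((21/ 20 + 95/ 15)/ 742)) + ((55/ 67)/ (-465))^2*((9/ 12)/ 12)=-16593648634909/ 275194158768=-60.30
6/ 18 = 1/ 3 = 0.33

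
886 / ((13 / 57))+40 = 51022 / 13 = 3924.77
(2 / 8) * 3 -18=-69 / 4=-17.25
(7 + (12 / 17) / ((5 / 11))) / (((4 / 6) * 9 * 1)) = 727 / 510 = 1.43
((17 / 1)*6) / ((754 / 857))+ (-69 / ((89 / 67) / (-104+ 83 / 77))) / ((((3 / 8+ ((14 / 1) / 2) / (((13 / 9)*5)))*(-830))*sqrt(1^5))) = 5553083629369 / 49963872959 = 111.14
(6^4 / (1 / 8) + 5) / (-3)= -10373 / 3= -3457.67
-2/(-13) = 2/13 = 0.15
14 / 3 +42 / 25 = 6.35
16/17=0.94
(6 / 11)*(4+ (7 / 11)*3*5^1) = 894 / 121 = 7.39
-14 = -14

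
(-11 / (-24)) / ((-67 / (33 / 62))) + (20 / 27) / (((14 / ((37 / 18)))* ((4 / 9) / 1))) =1514111 / 6280848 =0.24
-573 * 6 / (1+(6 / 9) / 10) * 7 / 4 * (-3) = 541485 / 32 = 16921.41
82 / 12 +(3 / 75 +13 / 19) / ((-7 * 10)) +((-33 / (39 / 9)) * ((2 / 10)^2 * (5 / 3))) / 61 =539051899 / 79101750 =6.81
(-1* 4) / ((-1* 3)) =4 / 3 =1.33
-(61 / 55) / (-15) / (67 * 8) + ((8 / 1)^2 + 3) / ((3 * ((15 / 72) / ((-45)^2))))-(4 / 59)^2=334150846393141 / 1539298200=217080.00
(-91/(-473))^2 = 8281/223729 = 0.04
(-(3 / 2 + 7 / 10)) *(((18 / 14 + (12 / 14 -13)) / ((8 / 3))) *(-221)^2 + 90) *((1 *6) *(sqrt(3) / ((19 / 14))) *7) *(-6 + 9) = 3856790322 *sqrt(3) / 95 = 70317439.91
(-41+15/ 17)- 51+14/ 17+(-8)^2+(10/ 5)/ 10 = -2218/ 85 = -26.09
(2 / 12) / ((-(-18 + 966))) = -0.00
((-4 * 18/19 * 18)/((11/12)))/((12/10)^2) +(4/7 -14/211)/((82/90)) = -646999470/12656413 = -51.12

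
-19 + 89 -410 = -340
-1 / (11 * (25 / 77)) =-7 / 25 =-0.28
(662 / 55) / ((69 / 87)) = 19198 / 1265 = 15.18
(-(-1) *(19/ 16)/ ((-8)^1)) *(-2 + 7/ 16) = 475/ 2048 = 0.23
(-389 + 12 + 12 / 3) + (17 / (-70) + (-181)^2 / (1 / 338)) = 775099133 / 70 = 11072844.76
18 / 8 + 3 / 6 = 11 / 4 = 2.75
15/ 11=1.36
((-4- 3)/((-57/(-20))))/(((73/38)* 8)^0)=-140/57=-2.46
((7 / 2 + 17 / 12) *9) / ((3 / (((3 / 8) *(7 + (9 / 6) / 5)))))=12921 / 320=40.38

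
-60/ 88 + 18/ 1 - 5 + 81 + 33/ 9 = 6401/ 66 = 96.98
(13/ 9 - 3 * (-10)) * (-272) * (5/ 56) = -48110/ 63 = -763.65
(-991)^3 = -973242271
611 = 611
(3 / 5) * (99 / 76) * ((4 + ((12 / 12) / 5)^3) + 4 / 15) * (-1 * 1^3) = -158697 / 47500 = -3.34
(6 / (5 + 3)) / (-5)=-3 / 20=-0.15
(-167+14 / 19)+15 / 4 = -12351 / 76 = -162.51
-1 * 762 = -762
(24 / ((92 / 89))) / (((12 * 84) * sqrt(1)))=89 / 3864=0.02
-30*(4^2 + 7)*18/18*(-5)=3450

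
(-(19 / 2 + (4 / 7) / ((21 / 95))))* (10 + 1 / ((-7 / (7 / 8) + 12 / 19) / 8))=-184756 / 1715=-107.73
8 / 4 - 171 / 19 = -7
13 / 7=1.86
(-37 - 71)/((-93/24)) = 864/31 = 27.87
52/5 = 10.40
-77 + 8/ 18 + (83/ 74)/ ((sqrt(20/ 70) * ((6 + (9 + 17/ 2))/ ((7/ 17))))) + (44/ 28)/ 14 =-67423/ 882 + 581 * sqrt(14)/ 59126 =-76.41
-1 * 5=-5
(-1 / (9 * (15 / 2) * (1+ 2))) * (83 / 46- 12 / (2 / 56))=1.65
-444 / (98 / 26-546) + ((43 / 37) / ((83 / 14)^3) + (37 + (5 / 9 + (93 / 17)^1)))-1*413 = -8422812943926758 / 22816810873143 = -369.15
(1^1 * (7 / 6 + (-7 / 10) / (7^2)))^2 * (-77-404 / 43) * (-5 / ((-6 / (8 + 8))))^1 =-87026104 / 56889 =-1529.75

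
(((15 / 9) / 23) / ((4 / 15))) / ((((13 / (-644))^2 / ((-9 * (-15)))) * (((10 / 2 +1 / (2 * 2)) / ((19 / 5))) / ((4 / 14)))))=3146400 / 169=18617.75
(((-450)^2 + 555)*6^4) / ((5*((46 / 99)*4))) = 651319218 / 23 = 28318226.87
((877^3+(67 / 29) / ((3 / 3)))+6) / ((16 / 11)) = 107586919539 / 232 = 463736722.15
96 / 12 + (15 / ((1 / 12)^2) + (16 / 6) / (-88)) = 71543 / 33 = 2167.97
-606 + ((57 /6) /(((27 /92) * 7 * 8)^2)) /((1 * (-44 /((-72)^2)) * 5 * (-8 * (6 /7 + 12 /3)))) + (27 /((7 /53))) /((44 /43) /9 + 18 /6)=-61363971941 /113568840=-540.32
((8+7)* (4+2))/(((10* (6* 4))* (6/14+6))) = 7/120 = 0.06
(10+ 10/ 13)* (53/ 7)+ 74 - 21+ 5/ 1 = 1814/ 13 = 139.54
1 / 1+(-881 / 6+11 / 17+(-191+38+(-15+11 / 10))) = -79582 / 255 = -312.09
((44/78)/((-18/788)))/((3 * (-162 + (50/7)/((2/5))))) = 60676/1062477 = 0.06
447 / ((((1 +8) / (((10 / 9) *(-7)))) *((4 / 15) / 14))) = -182525 / 9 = -20280.56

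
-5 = -5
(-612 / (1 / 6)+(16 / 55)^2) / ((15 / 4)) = -44430176 / 45375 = -979.18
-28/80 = -7/20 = -0.35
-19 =-19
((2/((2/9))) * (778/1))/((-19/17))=-119034/19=-6264.95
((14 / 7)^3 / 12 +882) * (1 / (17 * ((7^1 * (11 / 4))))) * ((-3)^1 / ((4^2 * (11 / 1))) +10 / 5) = 231038 / 43197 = 5.35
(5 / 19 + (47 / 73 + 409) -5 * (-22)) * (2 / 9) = 1442222 / 12483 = 115.53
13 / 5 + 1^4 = 18 / 5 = 3.60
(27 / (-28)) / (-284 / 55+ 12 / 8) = 1485 / 5642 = 0.26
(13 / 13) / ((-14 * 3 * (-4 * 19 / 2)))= 1 / 1596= 0.00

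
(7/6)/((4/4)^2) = 1.17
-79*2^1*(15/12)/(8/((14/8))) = -2765/64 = -43.20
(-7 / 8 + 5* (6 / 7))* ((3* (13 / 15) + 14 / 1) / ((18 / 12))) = 15853 / 420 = 37.75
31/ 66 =0.47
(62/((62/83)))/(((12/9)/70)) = 8715/2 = 4357.50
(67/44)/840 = 67/36960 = 0.00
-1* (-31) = 31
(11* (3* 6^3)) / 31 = 7128 / 31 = 229.94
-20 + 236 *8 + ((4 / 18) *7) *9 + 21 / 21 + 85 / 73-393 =108855 / 73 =1491.16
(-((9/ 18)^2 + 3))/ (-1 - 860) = 13/ 3444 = 0.00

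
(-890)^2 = 792100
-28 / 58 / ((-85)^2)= -14 / 209525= -0.00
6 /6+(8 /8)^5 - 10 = -8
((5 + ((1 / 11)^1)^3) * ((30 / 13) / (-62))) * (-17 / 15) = 0.21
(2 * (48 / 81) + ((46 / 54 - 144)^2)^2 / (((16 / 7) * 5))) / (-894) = -312410802688571 / 7601732064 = -41097.32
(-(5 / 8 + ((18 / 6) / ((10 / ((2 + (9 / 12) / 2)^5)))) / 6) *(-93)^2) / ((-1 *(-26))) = -24958410651 / 17039360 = -1464.75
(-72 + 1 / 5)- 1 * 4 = -379 / 5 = -75.80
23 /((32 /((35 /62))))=805 /1984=0.41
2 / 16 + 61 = 489 / 8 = 61.12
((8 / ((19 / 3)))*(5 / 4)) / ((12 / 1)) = 5 / 38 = 0.13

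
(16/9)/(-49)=-0.04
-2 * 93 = -186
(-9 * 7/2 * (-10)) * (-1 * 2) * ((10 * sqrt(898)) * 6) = -37800 * sqrt(898) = -1132739.30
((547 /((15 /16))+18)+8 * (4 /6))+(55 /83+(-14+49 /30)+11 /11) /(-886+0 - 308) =1804079461 /2973060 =606.81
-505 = -505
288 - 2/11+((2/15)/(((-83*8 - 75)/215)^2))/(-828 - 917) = 1810282942364/6289675557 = 287.82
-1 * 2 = -2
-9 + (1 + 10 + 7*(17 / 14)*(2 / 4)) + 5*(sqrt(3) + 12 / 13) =5*sqrt(3) + 565 / 52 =19.53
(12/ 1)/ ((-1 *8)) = -3/ 2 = -1.50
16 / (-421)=-16 / 421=-0.04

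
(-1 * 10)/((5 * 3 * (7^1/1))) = -0.10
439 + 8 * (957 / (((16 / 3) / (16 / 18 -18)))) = -24124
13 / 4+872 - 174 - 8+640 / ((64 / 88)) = 6293 / 4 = 1573.25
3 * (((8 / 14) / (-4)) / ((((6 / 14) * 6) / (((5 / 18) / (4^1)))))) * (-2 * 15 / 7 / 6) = 25 / 3024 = 0.01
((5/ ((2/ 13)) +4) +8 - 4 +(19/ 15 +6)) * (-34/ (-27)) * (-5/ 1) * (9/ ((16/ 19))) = -462859/ 144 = -3214.30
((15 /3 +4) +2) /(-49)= -11 /49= -0.22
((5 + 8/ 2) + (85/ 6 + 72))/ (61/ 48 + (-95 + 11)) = -1.15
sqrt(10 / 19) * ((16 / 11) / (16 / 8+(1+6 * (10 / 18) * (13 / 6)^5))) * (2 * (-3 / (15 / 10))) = -746496 * sqrt(190) / 395314513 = -0.03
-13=-13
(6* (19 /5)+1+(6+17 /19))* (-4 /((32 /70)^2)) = -178605 /304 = -587.52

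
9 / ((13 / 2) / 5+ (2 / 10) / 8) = 360 / 53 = 6.79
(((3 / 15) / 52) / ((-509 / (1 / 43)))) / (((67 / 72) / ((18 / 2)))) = -162 / 95317885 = -0.00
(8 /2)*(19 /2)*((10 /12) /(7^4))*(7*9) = 0.83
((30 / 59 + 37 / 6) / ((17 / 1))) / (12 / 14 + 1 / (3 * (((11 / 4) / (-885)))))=-10703 / 2900676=-0.00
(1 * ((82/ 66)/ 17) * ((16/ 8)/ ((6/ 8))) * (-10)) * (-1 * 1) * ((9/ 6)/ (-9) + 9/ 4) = 20500/ 5049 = 4.06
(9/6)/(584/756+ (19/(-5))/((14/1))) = 2835/947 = 2.99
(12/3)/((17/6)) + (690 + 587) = 21733/17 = 1278.41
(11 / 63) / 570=11 / 35910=0.00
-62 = -62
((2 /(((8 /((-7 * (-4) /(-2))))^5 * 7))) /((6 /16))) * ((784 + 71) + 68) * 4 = -2216123 /48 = -46169.23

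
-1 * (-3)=3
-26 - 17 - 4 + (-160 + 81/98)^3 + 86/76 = -72118853618009/17882648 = -4032895.67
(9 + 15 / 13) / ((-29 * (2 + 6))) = -33 / 754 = -0.04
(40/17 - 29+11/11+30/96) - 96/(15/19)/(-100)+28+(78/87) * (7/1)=10.16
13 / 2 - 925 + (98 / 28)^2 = -3625 / 4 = -906.25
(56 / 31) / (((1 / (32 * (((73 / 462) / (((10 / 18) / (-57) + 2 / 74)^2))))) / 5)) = 87667734510 / 573221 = 152938.80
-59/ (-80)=59/ 80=0.74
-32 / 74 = -16 / 37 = -0.43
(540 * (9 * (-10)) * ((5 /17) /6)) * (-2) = 81000 /17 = 4764.71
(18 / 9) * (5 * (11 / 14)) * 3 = 23.57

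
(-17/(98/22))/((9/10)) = -1870/441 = -4.24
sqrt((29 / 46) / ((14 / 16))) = 2 * sqrt(4669) / 161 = 0.85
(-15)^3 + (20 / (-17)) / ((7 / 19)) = -402005 / 119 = -3378.19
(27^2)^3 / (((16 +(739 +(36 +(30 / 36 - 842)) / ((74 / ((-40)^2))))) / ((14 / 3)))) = -28669116186 / 264085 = -108560.18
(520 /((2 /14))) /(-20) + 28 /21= -542 /3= -180.67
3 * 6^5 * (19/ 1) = 443232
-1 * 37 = -37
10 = 10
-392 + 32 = -360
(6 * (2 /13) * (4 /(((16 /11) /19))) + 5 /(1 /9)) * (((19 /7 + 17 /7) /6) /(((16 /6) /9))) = 269.70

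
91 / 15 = 6.07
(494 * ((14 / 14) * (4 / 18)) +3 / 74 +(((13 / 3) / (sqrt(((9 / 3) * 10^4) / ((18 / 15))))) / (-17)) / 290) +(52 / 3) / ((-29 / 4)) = 2074855 / 19314-13 * sqrt(10) / 7395000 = 107.43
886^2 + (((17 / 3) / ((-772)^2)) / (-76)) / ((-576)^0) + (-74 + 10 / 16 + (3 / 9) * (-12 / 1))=784918.62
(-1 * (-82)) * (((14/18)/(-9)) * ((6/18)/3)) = -574/729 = -0.79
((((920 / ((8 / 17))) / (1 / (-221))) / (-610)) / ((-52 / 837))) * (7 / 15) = -12981591 / 2440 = -5320.32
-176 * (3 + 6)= -1584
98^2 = 9604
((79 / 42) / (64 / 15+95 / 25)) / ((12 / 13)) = 5135 / 20328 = 0.25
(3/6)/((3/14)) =7/3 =2.33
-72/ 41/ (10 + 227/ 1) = -24/ 3239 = -0.01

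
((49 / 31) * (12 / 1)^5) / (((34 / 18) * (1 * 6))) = 18289152 / 527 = 34704.27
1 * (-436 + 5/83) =-36183/83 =-435.94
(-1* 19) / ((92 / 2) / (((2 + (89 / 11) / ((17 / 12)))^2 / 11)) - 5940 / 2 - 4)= 19753958 / 3083167111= 0.01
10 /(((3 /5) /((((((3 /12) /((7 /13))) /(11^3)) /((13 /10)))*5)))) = 0.02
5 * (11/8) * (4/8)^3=55/64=0.86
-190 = -190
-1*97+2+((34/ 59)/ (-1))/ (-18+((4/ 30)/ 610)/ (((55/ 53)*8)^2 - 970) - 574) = -38423632816132945/ 404463437193731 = -95.00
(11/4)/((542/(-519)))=-2.63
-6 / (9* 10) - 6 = -91 / 15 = -6.07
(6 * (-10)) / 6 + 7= -3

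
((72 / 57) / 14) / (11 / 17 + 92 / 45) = 9180 / 273847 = 0.03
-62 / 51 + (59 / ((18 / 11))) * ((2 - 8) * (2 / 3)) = -22252 / 153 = -145.44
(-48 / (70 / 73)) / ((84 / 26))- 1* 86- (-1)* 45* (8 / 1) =63334 / 245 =258.51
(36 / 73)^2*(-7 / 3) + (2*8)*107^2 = 976184512 / 5329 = 183183.43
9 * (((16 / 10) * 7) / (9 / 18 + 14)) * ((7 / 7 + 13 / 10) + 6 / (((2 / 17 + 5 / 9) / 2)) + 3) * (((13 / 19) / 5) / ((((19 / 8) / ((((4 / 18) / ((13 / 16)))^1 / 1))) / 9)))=22.80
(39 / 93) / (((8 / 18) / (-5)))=-585 / 124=-4.72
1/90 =0.01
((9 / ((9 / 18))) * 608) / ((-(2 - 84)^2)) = -2736 / 1681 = -1.63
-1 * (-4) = 4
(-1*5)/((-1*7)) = 5/7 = 0.71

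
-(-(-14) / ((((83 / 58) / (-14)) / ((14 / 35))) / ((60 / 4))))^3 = 317326210854912 / 571787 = 554972762.33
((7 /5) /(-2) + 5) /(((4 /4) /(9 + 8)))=731 /10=73.10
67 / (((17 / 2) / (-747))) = -100098 / 17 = -5888.12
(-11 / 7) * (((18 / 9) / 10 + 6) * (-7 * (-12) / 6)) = -682 / 5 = -136.40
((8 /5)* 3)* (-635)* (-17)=51816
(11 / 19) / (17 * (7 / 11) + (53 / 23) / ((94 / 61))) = 261602 / 5563979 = 0.05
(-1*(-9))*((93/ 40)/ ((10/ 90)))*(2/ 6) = 62.78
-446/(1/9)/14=-2007/7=-286.71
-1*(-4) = 4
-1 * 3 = -3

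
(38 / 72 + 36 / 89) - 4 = -9829 / 3204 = -3.07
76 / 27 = 2.81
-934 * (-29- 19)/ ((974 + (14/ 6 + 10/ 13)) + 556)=1748448/ 59791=29.24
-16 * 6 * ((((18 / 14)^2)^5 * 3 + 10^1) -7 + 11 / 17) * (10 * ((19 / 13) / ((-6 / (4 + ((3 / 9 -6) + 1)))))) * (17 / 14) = -593831988462560 / 77115742977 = -7700.53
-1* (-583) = 583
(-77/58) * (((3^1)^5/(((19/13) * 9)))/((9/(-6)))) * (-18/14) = -11583/551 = -21.02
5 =5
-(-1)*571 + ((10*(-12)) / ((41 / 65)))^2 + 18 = 61830109 / 1681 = 36781.74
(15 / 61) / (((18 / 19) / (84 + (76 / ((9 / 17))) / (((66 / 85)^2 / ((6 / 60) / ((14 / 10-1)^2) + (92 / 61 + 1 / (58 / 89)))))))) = 12614149024085 / 50765573232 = 248.48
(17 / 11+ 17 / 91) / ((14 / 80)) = 9.90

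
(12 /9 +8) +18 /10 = 167 /15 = 11.13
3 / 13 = 0.23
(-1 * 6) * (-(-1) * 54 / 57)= -5.68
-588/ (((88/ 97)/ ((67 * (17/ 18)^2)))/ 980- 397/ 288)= 77925622078080/ 182682140051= 426.56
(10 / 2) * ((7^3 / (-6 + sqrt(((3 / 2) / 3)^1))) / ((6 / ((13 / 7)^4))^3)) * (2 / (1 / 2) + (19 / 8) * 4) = -349471276837215 / 11460424388 - 116490425612405 * sqrt(2) / 45841697552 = -34087.47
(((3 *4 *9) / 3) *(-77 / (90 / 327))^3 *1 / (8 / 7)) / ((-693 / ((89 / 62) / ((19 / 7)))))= 33484747689701 / 63612000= 526390.42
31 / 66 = 0.47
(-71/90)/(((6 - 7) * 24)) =71/2160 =0.03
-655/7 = -93.57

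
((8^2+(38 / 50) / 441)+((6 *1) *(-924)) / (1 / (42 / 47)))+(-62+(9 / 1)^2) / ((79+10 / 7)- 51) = -521932014767 / 106744050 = -4889.57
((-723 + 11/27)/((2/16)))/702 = -78040/9477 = -8.23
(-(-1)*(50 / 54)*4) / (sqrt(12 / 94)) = 50*sqrt(282) / 81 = 10.37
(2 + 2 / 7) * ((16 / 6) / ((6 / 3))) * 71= 4544 / 21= 216.38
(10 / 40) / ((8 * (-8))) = -1 / 256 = -0.00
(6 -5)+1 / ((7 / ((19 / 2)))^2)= 557 / 196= 2.84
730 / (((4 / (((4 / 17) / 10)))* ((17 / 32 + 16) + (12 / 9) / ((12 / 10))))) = 21024 / 86377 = 0.24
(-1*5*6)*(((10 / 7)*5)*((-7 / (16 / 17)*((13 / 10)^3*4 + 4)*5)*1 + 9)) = 5598645 / 56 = 99975.80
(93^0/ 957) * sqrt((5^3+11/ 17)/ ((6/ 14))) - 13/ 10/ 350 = -13/ 3500+2 * sqrt(21182)/ 16269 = 0.01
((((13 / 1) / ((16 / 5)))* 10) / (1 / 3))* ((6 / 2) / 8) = 2925 / 64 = 45.70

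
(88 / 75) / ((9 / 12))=352 / 225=1.56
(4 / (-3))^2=16 / 9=1.78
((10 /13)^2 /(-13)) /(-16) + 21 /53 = 185873 /465764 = 0.40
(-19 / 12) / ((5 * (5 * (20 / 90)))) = -57 / 200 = -0.28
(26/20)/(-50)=-13/500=-0.03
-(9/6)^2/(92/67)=-603/368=-1.64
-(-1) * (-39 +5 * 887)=4396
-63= -63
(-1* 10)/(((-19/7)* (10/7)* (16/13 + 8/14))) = 4459/3116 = 1.43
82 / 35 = 2.34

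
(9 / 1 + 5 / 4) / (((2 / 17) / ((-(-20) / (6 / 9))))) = 10455 / 4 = 2613.75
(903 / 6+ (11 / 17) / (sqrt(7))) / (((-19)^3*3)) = -301 / 41154 - 11*sqrt(7) / 2448663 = -0.01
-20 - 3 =-23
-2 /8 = -1 /4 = -0.25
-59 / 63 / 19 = -59 / 1197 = -0.05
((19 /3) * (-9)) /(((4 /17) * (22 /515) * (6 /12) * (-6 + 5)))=499035 /44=11341.70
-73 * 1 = -73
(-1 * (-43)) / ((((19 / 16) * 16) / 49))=110.89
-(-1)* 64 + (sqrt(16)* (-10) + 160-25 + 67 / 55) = 8812 / 55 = 160.22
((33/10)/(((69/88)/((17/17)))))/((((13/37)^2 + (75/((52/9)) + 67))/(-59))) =-2032844528/655782785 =-3.10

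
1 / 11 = 0.09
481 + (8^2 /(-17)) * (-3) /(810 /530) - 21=214532 /459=467.39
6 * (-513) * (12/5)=-36936/5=-7387.20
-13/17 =-0.76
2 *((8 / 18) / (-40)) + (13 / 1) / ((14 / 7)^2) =581 / 180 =3.23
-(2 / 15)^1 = -2 / 15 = -0.13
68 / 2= 34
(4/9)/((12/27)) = 1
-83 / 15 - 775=-11708 / 15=-780.53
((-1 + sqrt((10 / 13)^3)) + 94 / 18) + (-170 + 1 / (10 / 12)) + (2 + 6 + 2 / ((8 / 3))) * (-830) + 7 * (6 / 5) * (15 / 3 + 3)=-662389 / 90 + 10 * sqrt(130) / 169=-7359.20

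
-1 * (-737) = 737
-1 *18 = -18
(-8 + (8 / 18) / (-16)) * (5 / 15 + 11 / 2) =-10115 / 216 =-46.83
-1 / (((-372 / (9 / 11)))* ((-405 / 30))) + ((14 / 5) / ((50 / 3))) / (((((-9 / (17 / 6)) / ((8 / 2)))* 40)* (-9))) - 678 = -46817565671 / 69052500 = -678.00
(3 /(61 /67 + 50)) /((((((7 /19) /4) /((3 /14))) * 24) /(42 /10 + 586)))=3756623 /1114260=3.37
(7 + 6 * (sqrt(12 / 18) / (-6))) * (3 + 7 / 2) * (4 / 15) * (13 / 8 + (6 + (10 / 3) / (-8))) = 15743 / 180 - 2249 * sqrt(6) / 540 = 77.26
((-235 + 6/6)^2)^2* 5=14991097680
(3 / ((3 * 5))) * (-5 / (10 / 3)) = -3 / 10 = -0.30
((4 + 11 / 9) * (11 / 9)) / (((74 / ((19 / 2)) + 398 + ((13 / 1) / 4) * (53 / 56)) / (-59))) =-129820768 / 140950611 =-0.92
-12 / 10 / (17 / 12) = -0.85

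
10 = 10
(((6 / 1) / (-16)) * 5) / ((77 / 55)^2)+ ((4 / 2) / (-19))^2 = -133807 / 141512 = -0.95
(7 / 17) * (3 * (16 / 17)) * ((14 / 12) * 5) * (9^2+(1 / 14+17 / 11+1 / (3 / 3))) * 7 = 12619460 / 3179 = 3969.63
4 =4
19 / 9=2.11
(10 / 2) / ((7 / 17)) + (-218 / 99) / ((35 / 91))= 22237 / 3465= 6.42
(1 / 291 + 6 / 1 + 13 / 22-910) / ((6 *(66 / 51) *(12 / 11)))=-98321251 / 921888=-106.65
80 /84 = 20 /21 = 0.95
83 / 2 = 41.50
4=4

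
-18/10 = -9/5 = -1.80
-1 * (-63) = 63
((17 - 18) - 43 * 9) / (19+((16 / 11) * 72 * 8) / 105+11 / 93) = -6946170 / 485113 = -14.32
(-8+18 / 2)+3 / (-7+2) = 2 / 5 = 0.40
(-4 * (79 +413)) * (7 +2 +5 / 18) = -54776 / 3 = -18258.67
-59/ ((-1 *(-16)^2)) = 59/ 256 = 0.23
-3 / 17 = -0.18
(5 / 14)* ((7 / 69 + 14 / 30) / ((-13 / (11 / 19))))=-154 / 17043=-0.01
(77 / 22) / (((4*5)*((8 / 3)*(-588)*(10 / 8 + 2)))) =-1 / 29120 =-0.00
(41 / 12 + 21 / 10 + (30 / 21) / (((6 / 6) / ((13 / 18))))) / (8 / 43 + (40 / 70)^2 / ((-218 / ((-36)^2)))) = -270707059 / 72557280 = -3.73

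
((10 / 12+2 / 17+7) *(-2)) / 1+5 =-556 / 51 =-10.90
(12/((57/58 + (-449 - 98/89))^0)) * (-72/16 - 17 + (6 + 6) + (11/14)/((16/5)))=-6219/56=-111.05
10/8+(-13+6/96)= -187/16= -11.69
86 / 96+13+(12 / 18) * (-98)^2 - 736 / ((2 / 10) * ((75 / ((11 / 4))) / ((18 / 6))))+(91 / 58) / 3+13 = 41935987 / 6960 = 6025.29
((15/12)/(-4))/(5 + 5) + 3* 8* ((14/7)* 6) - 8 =8959/32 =279.97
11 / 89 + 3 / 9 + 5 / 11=2677 / 2937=0.91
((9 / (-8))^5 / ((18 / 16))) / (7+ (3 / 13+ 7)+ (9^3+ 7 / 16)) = -3159 / 1466624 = -0.00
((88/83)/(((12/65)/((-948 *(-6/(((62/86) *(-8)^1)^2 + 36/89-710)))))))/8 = -507012441/83979317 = -6.04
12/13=0.92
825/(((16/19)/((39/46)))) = 611325/736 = 830.60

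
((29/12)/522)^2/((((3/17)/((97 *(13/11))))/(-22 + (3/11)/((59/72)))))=-150723547/499615776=-0.30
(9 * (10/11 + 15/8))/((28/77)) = 68.91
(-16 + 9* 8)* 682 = 38192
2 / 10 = 1 / 5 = 0.20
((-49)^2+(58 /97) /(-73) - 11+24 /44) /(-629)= -186201338 /48993439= -3.80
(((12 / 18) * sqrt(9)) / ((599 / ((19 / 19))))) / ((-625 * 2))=-1 / 374375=-0.00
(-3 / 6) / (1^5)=-1 / 2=-0.50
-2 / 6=-1 / 3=-0.33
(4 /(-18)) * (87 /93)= -58 /279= -0.21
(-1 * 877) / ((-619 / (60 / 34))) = 26310 / 10523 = 2.50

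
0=0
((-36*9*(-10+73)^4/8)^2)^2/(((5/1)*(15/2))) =883624221519244827414348056136762987/200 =4418121107596224137071740000000000.00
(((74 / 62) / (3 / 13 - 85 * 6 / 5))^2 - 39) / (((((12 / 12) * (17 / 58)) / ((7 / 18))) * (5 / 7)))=-380482025534 / 5252165793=-72.44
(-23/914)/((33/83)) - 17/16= -271649/241296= -1.13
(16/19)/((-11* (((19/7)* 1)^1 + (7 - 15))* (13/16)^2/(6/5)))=172032/6534385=0.03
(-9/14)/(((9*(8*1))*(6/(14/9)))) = -1/432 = -0.00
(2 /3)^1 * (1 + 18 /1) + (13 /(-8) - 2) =217 /24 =9.04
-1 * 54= -54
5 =5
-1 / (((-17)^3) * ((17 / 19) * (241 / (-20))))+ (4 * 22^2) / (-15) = -38968899796 / 301928415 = -129.07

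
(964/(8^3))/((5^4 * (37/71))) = 0.01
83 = 83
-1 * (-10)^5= 100000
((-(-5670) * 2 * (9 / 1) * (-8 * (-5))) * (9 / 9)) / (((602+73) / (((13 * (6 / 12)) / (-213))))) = -13104 / 71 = -184.56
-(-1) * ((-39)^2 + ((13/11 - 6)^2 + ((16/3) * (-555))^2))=1060340450/121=8763144.21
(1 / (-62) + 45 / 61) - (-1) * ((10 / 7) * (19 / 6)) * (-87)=-10400307 / 26474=-392.85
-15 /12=-1.25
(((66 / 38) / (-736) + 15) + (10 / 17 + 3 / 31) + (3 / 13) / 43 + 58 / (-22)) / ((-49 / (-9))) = 5322976429437 / 2220458207968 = 2.40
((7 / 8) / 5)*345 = 483 / 8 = 60.38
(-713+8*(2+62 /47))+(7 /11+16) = -346292 /517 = -669.81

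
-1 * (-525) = 525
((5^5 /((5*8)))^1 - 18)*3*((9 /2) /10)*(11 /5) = 142857 /800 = 178.57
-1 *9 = -9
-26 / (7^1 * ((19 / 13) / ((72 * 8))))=-194688 / 133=-1463.82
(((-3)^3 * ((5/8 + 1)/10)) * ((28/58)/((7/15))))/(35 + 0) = -1053/8120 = -0.13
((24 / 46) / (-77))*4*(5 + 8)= -624 / 1771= -0.35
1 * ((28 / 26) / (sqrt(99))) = 14 * sqrt(11) / 429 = 0.11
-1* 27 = -27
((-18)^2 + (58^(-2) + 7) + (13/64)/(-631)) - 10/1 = 10902104187/33962944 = 321.00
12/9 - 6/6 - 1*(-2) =7/3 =2.33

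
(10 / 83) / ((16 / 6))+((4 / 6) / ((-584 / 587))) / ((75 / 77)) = -1752571 / 2726550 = -0.64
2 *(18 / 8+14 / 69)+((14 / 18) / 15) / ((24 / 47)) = 373147 / 74520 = 5.01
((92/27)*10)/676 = 230/4563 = 0.05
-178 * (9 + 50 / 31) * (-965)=1822978.39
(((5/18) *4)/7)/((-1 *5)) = -2/63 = -0.03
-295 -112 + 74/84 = -406.12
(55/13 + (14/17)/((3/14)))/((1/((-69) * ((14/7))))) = -1114.20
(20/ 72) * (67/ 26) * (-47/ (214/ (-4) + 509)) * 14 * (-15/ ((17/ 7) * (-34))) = -3857525/ 20535762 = -0.19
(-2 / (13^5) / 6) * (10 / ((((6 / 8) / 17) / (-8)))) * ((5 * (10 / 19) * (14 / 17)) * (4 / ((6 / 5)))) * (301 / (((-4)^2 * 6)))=21070000 / 571419927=0.04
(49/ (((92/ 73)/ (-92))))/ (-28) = 511/ 4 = 127.75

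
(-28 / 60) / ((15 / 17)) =-119 / 225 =-0.53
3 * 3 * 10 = 90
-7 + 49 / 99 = -644 / 99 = -6.51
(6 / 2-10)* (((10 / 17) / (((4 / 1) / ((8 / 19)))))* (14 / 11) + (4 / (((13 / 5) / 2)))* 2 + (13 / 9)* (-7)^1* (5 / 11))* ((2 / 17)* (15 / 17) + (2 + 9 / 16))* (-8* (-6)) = -58718403625 / 40045863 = -1466.28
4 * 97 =388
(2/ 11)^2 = 0.03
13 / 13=1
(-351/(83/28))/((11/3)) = -29484/913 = -32.29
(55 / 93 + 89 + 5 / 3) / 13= 2829 / 403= 7.02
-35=-35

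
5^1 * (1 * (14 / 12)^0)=5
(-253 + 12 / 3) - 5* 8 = -289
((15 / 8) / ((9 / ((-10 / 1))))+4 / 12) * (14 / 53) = -49 / 106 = -0.46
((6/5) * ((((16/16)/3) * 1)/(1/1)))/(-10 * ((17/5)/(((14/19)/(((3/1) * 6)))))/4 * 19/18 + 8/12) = -168/91775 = -0.00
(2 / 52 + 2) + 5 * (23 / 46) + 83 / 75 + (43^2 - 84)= 1726379 / 975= 1770.65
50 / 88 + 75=3325 / 44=75.57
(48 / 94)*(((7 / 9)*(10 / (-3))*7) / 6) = -1960 / 1269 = -1.54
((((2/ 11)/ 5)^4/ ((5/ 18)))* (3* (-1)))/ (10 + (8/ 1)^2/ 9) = -3888/ 3522990625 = -0.00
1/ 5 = 0.20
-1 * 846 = -846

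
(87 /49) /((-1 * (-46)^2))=-87 /103684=-0.00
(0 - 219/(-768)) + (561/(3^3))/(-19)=-35389/43776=-0.81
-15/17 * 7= -105/17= -6.18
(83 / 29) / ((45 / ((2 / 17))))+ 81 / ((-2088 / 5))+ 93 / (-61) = -18524557 / 10826280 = -1.71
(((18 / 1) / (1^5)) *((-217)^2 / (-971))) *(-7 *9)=53398926 / 971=54993.74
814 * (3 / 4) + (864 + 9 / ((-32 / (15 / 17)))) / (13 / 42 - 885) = 6160275291 / 10106704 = 609.52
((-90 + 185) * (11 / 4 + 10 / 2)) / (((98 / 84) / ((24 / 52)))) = 26505 / 91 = 291.26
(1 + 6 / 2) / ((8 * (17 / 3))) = 3 / 34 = 0.09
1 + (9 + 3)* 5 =61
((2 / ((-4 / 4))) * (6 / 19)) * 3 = -36 / 19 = -1.89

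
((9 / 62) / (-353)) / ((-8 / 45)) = 405 / 175088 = 0.00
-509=-509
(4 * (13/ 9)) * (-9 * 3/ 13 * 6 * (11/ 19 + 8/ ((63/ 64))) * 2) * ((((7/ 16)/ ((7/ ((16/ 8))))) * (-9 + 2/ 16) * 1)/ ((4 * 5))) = 739891/ 10640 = 69.54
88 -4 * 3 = 76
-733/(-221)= 733/221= 3.32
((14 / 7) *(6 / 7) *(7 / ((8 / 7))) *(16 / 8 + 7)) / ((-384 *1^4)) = -63 / 256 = -0.25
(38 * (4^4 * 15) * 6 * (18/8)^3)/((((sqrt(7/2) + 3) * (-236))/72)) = -1077053760/649 + 179508960 * sqrt(14)/649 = -624642.12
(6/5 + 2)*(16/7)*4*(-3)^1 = -3072/35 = -87.77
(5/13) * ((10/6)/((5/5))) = 25/39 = 0.64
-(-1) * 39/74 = 39/74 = 0.53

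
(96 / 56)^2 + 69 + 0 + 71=7004 / 49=142.94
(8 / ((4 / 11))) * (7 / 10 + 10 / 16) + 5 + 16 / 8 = 723 / 20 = 36.15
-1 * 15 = -15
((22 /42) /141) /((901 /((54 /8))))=33 /1185716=0.00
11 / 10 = 1.10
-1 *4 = -4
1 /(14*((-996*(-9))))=1 /125496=0.00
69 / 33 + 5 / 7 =216 / 77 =2.81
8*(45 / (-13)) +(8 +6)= -178 / 13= -13.69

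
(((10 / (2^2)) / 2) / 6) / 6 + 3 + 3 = 869 / 144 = 6.03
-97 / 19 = -5.11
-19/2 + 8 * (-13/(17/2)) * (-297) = 123229/34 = 3624.38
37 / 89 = 0.42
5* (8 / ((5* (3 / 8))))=64 / 3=21.33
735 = 735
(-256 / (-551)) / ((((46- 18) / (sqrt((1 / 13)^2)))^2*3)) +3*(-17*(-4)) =2792452588 / 13688493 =204.00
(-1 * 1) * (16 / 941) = -16 / 941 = -0.02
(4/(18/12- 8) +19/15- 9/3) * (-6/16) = 229/260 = 0.88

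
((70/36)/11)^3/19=42875/147485448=0.00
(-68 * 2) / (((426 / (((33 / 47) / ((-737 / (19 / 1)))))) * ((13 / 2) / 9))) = 23256 / 2906527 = 0.01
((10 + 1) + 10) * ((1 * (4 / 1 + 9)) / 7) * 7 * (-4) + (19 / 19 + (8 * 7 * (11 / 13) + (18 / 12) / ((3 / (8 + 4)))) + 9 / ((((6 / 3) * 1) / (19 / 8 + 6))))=-207985 / 208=-999.93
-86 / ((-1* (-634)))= -43 / 317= -0.14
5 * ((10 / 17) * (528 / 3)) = 8800 / 17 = 517.65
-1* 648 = -648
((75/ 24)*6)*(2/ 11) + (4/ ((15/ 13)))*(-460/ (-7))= 106823/ 462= 231.22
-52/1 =-52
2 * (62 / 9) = 13.78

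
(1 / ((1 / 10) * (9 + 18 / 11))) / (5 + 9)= 55 / 819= 0.07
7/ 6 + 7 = 49/ 6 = 8.17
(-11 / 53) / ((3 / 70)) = -4.84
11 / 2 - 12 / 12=9 / 2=4.50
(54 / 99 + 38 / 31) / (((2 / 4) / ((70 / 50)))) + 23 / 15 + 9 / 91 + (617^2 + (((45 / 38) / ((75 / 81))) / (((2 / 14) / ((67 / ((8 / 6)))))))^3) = 3736201534735688192393 / 40865592768000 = 91426583.63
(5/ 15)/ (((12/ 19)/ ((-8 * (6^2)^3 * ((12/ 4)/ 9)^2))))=-21888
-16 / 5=-3.20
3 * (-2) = -6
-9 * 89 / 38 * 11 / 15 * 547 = -1606539 / 190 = -8455.47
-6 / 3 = -2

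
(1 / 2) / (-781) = -0.00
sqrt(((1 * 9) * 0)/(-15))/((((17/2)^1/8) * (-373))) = 0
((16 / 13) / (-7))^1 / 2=-8 / 91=-0.09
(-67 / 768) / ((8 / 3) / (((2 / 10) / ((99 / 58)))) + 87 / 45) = -9715 / 2749696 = -0.00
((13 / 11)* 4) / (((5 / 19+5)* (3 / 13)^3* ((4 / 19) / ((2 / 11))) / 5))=10310521 / 32670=315.60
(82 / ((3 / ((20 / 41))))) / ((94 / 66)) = 440 / 47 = 9.36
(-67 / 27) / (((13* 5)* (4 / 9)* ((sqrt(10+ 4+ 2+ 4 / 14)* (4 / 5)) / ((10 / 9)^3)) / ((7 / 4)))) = -0.06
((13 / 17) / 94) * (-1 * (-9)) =117 / 1598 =0.07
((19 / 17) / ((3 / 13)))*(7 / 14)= 2.42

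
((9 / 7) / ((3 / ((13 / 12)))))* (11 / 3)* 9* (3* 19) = 24453 / 28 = 873.32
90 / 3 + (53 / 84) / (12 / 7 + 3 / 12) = 5003 / 165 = 30.32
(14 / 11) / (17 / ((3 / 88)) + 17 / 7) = 294 / 115753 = 0.00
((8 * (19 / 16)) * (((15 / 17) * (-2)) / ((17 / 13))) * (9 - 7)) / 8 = -3705 / 1156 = -3.21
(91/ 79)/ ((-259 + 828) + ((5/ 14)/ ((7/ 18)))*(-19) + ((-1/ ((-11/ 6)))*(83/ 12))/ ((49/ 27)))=14014/ 6735461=0.00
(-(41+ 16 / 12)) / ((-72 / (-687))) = -29083 / 72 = -403.93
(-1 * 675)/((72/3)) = -225/8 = -28.12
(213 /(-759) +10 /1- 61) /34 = -6487 /4301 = -1.51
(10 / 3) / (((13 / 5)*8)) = 25 / 156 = 0.16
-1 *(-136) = 136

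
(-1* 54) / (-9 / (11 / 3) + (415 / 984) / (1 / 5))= 584496 / 3743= 156.16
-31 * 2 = -62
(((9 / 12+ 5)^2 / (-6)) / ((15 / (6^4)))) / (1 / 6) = -14283 / 5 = -2856.60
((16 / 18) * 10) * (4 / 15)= 64 / 27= 2.37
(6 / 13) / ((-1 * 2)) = -3 / 13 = -0.23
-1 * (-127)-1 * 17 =110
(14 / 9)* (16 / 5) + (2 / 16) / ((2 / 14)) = 2107 / 360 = 5.85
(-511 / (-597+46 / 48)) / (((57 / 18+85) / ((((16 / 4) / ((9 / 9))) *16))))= 0.62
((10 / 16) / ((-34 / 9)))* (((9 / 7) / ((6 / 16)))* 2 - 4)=-225 / 476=-0.47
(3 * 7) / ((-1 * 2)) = -21 / 2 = -10.50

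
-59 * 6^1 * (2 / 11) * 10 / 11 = -7080 / 121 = -58.51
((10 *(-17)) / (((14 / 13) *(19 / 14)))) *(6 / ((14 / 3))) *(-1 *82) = 1630980 / 133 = 12263.01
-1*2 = -2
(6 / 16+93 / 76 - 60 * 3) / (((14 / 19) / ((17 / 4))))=-460989 / 448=-1028.99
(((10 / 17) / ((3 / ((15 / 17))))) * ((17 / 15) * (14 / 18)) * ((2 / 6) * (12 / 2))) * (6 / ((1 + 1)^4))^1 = 35 / 306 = 0.11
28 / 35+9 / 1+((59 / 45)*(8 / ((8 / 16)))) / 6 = 359 / 27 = 13.30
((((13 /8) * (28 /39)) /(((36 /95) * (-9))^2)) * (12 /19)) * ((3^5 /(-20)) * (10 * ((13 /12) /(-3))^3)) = 7305025 /20155392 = 0.36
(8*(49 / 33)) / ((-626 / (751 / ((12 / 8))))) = -294392 / 30987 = -9.50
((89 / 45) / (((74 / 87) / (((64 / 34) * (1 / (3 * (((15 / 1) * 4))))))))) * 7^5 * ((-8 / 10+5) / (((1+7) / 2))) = 429.11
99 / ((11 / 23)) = 207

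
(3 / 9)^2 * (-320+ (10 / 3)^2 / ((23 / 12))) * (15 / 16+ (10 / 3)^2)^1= -2350925 / 5589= -420.63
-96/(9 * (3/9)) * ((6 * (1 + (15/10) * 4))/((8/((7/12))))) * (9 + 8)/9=-1666/9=-185.11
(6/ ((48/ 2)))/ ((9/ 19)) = 19/ 36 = 0.53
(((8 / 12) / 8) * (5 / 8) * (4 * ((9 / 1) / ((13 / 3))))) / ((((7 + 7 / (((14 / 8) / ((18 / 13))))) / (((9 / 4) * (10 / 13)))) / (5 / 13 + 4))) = 115425 / 440752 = 0.26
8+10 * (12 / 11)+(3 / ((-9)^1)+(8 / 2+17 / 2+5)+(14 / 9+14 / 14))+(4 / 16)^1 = 15397 / 396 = 38.88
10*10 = 100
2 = 2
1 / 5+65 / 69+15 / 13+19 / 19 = 14782 / 4485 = 3.30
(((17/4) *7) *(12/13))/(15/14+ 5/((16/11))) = 6.09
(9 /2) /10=9 /20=0.45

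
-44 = -44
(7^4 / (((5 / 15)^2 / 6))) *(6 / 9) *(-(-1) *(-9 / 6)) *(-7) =907578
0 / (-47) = 0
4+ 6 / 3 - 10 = -4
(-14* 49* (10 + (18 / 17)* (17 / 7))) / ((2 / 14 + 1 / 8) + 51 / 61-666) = 12.97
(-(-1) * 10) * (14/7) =20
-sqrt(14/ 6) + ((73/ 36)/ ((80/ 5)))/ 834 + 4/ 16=120169/ 480384 - sqrt(21)/ 3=-1.28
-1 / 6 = -0.17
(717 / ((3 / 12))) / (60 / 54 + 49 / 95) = 2452140 / 1391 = 1762.86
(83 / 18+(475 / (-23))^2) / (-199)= -4105157 / 1894878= -2.17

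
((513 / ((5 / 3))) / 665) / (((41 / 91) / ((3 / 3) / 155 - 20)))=-3263247 / 158875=-20.54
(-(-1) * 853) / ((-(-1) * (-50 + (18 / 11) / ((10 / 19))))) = -46915 / 2579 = -18.19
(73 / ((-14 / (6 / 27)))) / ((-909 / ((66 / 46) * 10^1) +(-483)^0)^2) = -883300 / 2963890503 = -0.00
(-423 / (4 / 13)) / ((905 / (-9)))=49491 / 3620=13.67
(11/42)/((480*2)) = 11/40320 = 0.00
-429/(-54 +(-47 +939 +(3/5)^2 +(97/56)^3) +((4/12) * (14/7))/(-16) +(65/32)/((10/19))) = -5650444800/11160941507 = -0.51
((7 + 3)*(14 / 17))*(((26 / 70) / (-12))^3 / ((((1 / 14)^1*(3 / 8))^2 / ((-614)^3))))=8136828322688 / 103275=78787976.98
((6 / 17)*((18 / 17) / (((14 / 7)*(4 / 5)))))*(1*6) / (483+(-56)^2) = 405 / 1045891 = 0.00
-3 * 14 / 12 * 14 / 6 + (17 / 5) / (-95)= -8.20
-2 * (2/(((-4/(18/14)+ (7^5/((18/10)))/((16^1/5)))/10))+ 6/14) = -17406/19987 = -0.87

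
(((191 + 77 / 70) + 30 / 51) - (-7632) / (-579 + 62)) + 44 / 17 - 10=14986509 / 87890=170.51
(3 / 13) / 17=3 / 221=0.01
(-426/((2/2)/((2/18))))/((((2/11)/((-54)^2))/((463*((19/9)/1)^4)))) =-6981402157.48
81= 81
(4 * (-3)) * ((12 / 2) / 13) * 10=-720 / 13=-55.38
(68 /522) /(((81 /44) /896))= 1340416 /21141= 63.40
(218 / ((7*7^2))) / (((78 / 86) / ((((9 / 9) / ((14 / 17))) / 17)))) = 0.05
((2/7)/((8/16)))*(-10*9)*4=-1440/7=-205.71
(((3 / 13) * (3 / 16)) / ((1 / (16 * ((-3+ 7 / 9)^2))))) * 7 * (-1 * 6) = -5600 / 39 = -143.59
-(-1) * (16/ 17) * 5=80/ 17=4.71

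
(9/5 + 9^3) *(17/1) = 62118/5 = 12423.60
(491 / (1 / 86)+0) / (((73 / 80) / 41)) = 138501280 / 73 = 1897277.81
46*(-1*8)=-368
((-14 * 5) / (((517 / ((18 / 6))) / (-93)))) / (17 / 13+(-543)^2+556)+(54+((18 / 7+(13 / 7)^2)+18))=421683069504 / 5404770217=78.02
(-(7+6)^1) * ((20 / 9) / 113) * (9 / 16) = -65 / 452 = -0.14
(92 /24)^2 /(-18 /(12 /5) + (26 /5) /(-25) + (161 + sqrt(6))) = 2534108375 /26428991922-8265625 * sqrt(6) /13214495961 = 0.09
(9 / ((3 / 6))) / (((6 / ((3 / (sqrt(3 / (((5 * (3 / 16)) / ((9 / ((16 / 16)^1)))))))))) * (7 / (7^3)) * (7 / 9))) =189 * sqrt(5) / 4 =105.65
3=3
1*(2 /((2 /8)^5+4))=2048 /4097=0.50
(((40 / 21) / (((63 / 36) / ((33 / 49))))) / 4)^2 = 193600 / 5764801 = 0.03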